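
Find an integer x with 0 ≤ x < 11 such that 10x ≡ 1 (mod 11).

gcd(11, 10) = 1.
By Bézout, 10*(-1) + 11*(1) = 1.
So 10*-1 ≡ 1 (mod 11), and -1 mod 11 = 10.

10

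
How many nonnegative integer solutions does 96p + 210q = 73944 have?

gcd(210, 96) = 6.
By Bézout, 96*(11) + 210*(-5) = 6.
One solution: (9, 348).
General: p = 9 + 35t, q = 348 - 16t.
p ≥ 0 ⇒ t ≥ 0; q ≥ 0 ⇒ t ≤ 21. So t ∈ [0, 21]: 22 solutions.

22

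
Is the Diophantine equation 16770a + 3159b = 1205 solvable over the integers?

gcd(16770, 3159) = 39  (16770 = 5*3159 + 975, 3159 = 3*975 + 234, 975 = 4*234 + 39, 234 = 6*39).
39 does not divide 1205 (remainder 35), so no integer solutions.

no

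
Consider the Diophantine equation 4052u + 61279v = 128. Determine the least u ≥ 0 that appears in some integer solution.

28855

gcd(61279, 4052):
  61279 = 15·4052 + 499
  4052 = 8·499 + 60
  499 = 8·60 + 19
  60 = 3·19 + 3
  19 = 6·3 + 1
  3 = 3·1
so gcd(61279, 4052) = 1.
1 divides 128, so solutions exist.
Back-substitute for Bézout coefficients:
  1 = 19 - 6·3
  ... = 4052·(-19403) + 61279·(1283)
Scale by 128/1 = 128: (u₀, v₀) = (-2483584, 164224).
General solution: u = -2483584 + 61279t, v = 164224 - 4052t for integer t.
u ≥ 0: smallest is -2483584 mod 61279 = 28855 (at t = 41), with v = -1908.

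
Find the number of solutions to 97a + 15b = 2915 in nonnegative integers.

2

gcd(97, 15) = 1  (97 = 6×15 + 7, 15 = 2×7 + 1, 7 = 7×1).
Back-substituting, 97×(-2) + 15×(13) = 1.
Scale by 2915: one solution is (-5830, 37895). Reduce a mod 15: (5, 162).
General: a = 5 + 15t, b = 162 - 97t.
a ≥ 0 ⇒ t ≥ 0; b ≥ 0 ⇒ t ≤ 1. So t ∈ [0, 1]: 2 solutions.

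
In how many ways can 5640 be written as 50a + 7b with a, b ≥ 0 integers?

gcd(50, 7) = 1  (50 = 7×7 + 1, 7 = 7×1).
Back-substituting, 50×(1) + 7×(-7) = 1.
Scale by 5640: one solution is (5640, -39480). Reduce a mod 7: (5, 770).
General: a = 5 + 7t, b = 770 - 50t.
a ≥ 0 ⇒ t ≥ 0; b ≥ 0 ⇒ t ≤ 15. So t ∈ [0, 15]: 16 solutions.

16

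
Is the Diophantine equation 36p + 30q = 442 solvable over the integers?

gcd(36, 30) = 6  (36 = 1×30 + 6, 30 = 5×6).
6 does not divide 442 (remainder 4), so no integer solutions.

no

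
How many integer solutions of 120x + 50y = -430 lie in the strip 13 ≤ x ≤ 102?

18

gcd(120, 50) = 10.
By Bézout, 120*(-2) + 50*(5) = 10.
Particular solution: (1, -11).
General solution: x = 1 + 5t, y = -11 - 12t for integer t.
13 ≤ 1 + 5t ≤ 102 gives t ∈ [3, 20], which is 18 values.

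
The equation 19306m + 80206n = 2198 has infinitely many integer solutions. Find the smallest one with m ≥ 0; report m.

gcd(80206, 19306):
  80206 = 4×19306 + 2982
  19306 = 6×2982 + 1414
  2982 = 2×1414 + 154
  1414 = 9×154 + 28
  154 = 5×28 + 14
  28 = 2×14
so gcd(80206, 19306) = 14.
14 divides 2198, so solutions exist.
Back-substitute for Bézout coefficients:
  14 = 154 - 5×28
  ... = 19306×(-2609) + 80206×(628)
Scale by 2198/14 = 157: (m₀, n₀) = (-409613, 98596).
General solution: m = -409613 + 5729t, n = 98596 - 1379t for integer t.
m ≥ 0: smallest is -409613 mod 5729 = 2875 (at t = 72), with n = -692.

2875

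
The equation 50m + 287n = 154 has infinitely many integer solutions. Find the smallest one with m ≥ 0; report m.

gcd(287, 50) = 1.
1 divides 154, so solutions exist.
By Bézout, 50*(-132) + 287*(23) = 1.
Scale by 154/1 = 154: (m₀, n₀) = (-20328, 3542).
General solution: m = -20328 + 287t, n = 3542 - 50t for integer t.
m ≥ 0: smallest is -20328 mod 287 = 49 (at t = 71), with n = -8.

49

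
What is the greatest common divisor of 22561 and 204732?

gcd(204732, 22561):
  204732 = 9×22561 + 1683
  22561 = 13×1683 + 682
  1683 = 2×682 + 319
  682 = 2×319 + 44
  319 = 7×44 + 11
  44 = 4×11
so gcd(204732, 22561) = 11.

11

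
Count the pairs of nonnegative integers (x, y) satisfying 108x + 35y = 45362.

12

gcd(108, 35):
  108 = 3·35 + 3
  35 = 11·3 + 2
  3 = 1·2 + 1
  2 = 2·1
so gcd(108, 35) = 1.
Back-substitute for Bézout coefficients:
  1 = 3 - 1·2
  ... = 108·(12) + 35·(-37)
Scale by 45362: one solution is (544344, -1678394). Reduce x mod 35: (24, 1222).
General: x = 24 + 35t, y = 1222 - 108t.
x ≥ 0 ⇒ t ≥ 0; y ≥ 0 ⇒ t ≤ 11. So t ∈ [0, 11]: 12 solutions.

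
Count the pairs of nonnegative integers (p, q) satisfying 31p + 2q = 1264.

21

gcd(31, 2) = 1.
By Bézout, 31*(1) + 2*(-15) = 1.
One solution: (0, 632).
General: p = 0 + 2t, q = 632 - 31t.
p ≥ 0 ⇒ t ≥ 0; q ≥ 0 ⇒ t ≤ 20. So t ∈ [0, 20]: 21 solutions.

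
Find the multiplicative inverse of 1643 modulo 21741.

16448

gcd(21741, 1643):
  21741 = 13·1643 + 382
  1643 = 4·382 + 115
  382 = 3·115 + 37
  115 = 3·37 + 4
  37 = 9·4 + 1
  4 = 4·1
so gcd(21741, 1643) = 1.
Back-substitute for Bézout coefficients:
  1 = 37 - 9·4
  ... = 1643·(-5293) + 21741·(400)
So 1643·-5293 ≡ 1 (mod 21741), and -5293 mod 21741 = 16448.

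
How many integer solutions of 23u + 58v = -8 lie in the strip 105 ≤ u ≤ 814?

12

gcd(58, 23) = 1.
By Bézout, 23*(-5) + 58*(2) = 1.
Particular solution: (40, -16).
General solution: u = 40 + 58t, v = -16 - 23t for integer t.
105 ≤ 40 + 58t ≤ 814 gives t ∈ [2, 13], which is 12 values.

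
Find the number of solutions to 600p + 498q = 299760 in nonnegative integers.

gcd(600, 498) = 6  (600 = 1*498 + 102, 498 = 4*102 + 90, 102 = 1*90 + 12, 90 = 7*12 + 6, 12 = 2*6).
Back-substituting, 600*(-39) + 498*(47) = 6.
Scale by 49960: one solution is (-1948440, 2348120). Reduce p mod 83: (68, 520).
General: p = 68 + 83t, q = 520 - 100t.
p ≥ 0 ⇒ t ≥ 0; q ≥ 0 ⇒ t ≤ 5. So t ∈ [0, 5]: 6 solutions.

6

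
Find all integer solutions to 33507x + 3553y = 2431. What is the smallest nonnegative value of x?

55

gcd(33507, 3553):
  33507 = 9*3553 + 1530
  3553 = 2*1530 + 493
  1530 = 3*493 + 51
  493 = 9*51 + 34
  51 = 1*34 + 17
  34 = 2*17
so gcd(33507, 3553) = 17.
17 divides 2431, so solutions exist.
Back-substitute for Bézout coefficients:
  17 = 51 - 1*34
  ... = 33507*(72) + 3553*(-679)
Scale by 2431/17 = 143: (x₀, y₀) = (10296, -97097).
General solution: x = 10296 + 209t, y = -97097 - 1971t for integer t.
x ≥ 0: smallest is 10296 mod 209 = 55 (at t = -49), with y = -518.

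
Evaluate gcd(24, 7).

gcd(24, 7):
  24 = 3*7 + 3
  7 = 2*3 + 1
  3 = 3*1
so gcd(24, 7) = 1.

1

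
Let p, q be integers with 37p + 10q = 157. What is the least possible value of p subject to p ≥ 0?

1

gcd(37, 10):
  37 = 3*10 + 7
  10 = 1*7 + 3
  7 = 2*3 + 1
  3 = 3*1
so gcd(37, 10) = 1.
1 divides 157, so solutions exist.
Back-substitute for Bézout coefficients:
  1 = 7 - 2*3
  ... = 37*(3) + 10*(-11)
Scale by 157/1 = 157: (p₀, q₀) = (471, -1727).
General solution: p = 471 + 10t, q = -1727 - 37t for integer t.
p ≥ 0: smallest is 471 mod 10 = 1 (at t = -47), with q = 12.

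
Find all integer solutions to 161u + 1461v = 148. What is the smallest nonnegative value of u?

863

gcd(1461, 161) = 1.
1 divides 148, so solutions exist.
By Bézout, 161*(608) + 1461*(-67) = 1.
Scale by 148/1 = 148: (u₀, v₀) = (89984, -9916).
General solution: u = 89984 + 1461t, v = -9916 - 161t for integer t.
u ≥ 0: smallest is 89984 mod 1461 = 863 (at t = -61), with v = -95.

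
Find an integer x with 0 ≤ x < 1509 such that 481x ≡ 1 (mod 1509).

160

gcd(1509, 481):
  1509 = 3×481 + 66
  481 = 7×66 + 19
  66 = 3×19 + 9
  19 = 2×9 + 1
  9 = 9×1
so gcd(1509, 481) = 1.
Back-substitute for Bézout coefficients:
  1 = 19 - 2×9
  ... = 481×(160) + 1509×(-51)
So 481×160 ≡ 1 (mod 1509), and 160 mod 1509 = 160.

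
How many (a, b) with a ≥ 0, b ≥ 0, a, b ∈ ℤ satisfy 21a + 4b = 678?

8

gcd(21, 4) = 1.
By Bézout, 21*(1) + 4*(-5) = 1.
One solution: (2, 159).
General: a = 2 + 4t, b = 159 - 21t.
a ≥ 0 ⇒ t ≥ 0; b ≥ 0 ⇒ t ≤ 7. So t ∈ [0, 7]: 8 solutions.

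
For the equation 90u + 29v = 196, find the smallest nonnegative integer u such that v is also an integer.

gcd(90, 29):
  90 = 3*29 + 3
  29 = 9*3 + 2
  3 = 1*2 + 1
  2 = 2*1
so gcd(90, 29) = 1.
1 divides 196, so solutions exist.
Back-substitute for Bézout coefficients:
  1 = 3 - 1*2
  ... = 90*(10) + 29*(-31)
Scale by 196/1 = 196: (u₀, v₀) = (1960, -6076).
General solution: u = 1960 + 29t, v = -6076 - 90t for integer t.
u ≥ 0: smallest is 1960 mod 29 = 17 (at t = -67), with v = -46.

17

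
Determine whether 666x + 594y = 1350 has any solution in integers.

yes

gcd(666, 594) = 18.
18 divides 1350, so integer solutions exist.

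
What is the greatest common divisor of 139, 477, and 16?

gcd(477, 139) = 1.
gcd(1, 16) = 1.

1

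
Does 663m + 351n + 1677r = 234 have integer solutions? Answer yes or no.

yes

gcd(663, 351) = 39.
gcd(39, 1677) = 39.
39 divides 234, so integer solutions exist.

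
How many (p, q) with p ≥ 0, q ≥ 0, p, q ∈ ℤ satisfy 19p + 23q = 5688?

gcd(23, 19):
  23 = 1×19 + 4
  19 = 4×4 + 3
  4 = 1×3 + 1
  3 = 3×1
so gcd(23, 19) = 1.
Back-substitute for Bézout coefficients:
  1 = 4 - 1×3
  ... = 19×(-6) + 23×(5)
Scale by 5688: one solution is (-34128, 28440). Reduce p mod 23: (4, 244).
General: p = 4 + 23t, q = 244 - 19t.
p ≥ 0 ⇒ t ≥ 0; q ≥ 0 ⇒ t ≤ 12. So t ∈ [0, 12]: 13 solutions.

13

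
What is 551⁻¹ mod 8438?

7121

gcd(8438, 551) = 1.
By Bézout, 551·(-1317) + 8438·(86) = 1.
So 551·-1317 ≡ 1 (mod 8438), and -1317 mod 8438 = 7121.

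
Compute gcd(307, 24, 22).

gcd(307, 24):
  307 = 12×24 + 19
  24 = 1×19 + 5
  19 = 3×5 + 4
  5 = 1×4 + 1
  4 = 4×1
so gcd(307, 24) = 1.
gcd(1, 22) = 1.

1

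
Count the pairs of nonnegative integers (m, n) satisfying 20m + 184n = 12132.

13

gcd(184, 20) = 4  (184 = 9×20 + 4, 20 = 5×4).
Back-substituting, 20×(-9) + 184×(1) = 4.
Scale by 3033: one solution is (-27297, 3033). Reduce m mod 46: (27, 63).
General: m = 27 + 46t, n = 63 - 5t.
m ≥ 0 ⇒ t ≥ 0; n ≥ 0 ⇒ t ≤ 12. So t ∈ [0, 12]: 13 solutions.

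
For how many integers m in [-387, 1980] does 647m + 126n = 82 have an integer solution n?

gcd(647, 126) = 1.
By Bézout, 647·(-37) + 126·(190) = 1.
Particular solution: (116, -595).
General solution: m = 116 + 126t, n = -595 - 647t for integer t.
-387 ≤ 116 + 126t ≤ 1980 gives t ∈ [-3, 14], which is 18 values.

18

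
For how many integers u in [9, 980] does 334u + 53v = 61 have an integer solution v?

18

gcd(334, 53) = 1  (334 = 6*53 + 16, 53 = 3*16 + 5, 16 = 3*5 + 1, 5 = 5*1).
Back-substituting, 334*(10) + 53*(-63) = 1.
Scale by 61: particular solution (610, -3843); reduce u mod 53: (27, -169).
General solution: u = 27 + 53t, v = -169 - 334t for integer t.
9 ≤ 27 + 53t ≤ 980 gives t ∈ [0, 17], which is 18 values.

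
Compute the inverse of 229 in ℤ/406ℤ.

367

gcd(406, 229) = 1  (406 = 1*229 + 177, 229 = 1*177 + 52, 177 = 3*52 + 21, 52 = 2*21 + 10, 21 = 2*10 + 1, 10 = 10*1).
Back-substituting, 229*(-39) + 406*(22) = 1.
So 229*-39 ≡ 1 (mod 406), and -39 mod 406 = 367.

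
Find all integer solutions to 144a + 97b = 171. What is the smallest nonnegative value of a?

gcd(144, 97) = 1.
1 divides 171, so solutions exist.
By Bézout, 144*(-33) + 97*(49) = 1.
Scale by 171/1 = 171: (a₀, b₀) = (-5643, 8379).
General solution: a = -5643 + 97t, b = 8379 - 144t for integer t.
a ≥ 0: smallest is -5643 mod 97 = 80 (at t = 59), with b = -117.

80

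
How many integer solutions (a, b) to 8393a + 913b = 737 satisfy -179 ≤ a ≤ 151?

4

gcd(8393, 913) = 11.
By Bézout, 8393·(26) + 913·(-239) = 11.
Particular solution: (82, -753).
General solution: a = 82 + 83t, b = -753 - 763t for integer t.
-179 ≤ 82 + 83t ≤ 151 gives t ∈ [-3, 0], which is 4 values.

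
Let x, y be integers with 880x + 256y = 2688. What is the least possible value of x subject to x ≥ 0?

8

gcd(880, 256) = 16.
16 divides 2688, so solutions exist.
By Bézout, 880·(7) + 256·(-24) = 16.
Scale by 2688/16 = 168: (x₀, y₀) = (1176, -4032).
General solution: x = 1176 + 16t, y = -4032 - 55t for integer t.
x ≥ 0: smallest is 1176 mod 16 = 8 (at t = -73), with y = -17.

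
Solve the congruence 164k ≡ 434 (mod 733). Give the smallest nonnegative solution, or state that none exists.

gcd(733, 164):
  733 = 4*164 + 77
  164 = 2*77 + 10
  77 = 7*10 + 7
  10 = 1*7 + 3
  7 = 2*3 + 1
  3 = 3*1
so gcd(733, 164) = 1.
1 divides 434, so solutions exist.
Back-substitute for Bézout coefficients:
  1 = 7 - 2*3
  ... = 164*(-219) + 733*(49)
So 164*(-219) ≡ 1 (mod 733); multiply by 434: k ≡ -95046 (mod 733).
Smallest nonnegative: k = -95046 mod 733 = 244.

244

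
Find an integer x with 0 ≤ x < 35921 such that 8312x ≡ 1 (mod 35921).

28933

gcd(35921, 8312) = 1.
By Bézout, 8312·(-6988) + 35921·(1617) = 1.
So 8312·-6988 ≡ 1 (mod 35921), and -6988 mod 35921 = 28933.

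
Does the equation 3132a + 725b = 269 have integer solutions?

no

gcd(3132, 725):
  3132 = 4×725 + 232
  725 = 3×232 + 29
  232 = 8×29
so gcd(3132, 725) = 29.
29 does not divide 269 (remainder 8), so no integer solutions.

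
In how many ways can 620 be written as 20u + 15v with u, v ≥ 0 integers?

11

gcd(20, 15) = 5.
By Bézout, 20·(1) + 15·(-1) = 5.
One solution: (1, 40).
General: u = 1 + 3t, v = 40 - 4t.
u ≥ 0 ⇒ t ≥ 0; v ≥ 0 ⇒ t ≤ 10. So t ∈ [0, 10]: 11 solutions.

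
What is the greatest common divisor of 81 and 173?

1

gcd(173, 81) = 1  (173 = 2·81 + 11, 81 = 7·11 + 4, 11 = 2·4 + 3, 4 = 1·3 + 1, 3 = 3·1).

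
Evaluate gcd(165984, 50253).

21

gcd(165984, 50253):
  165984 = 3*50253 + 15225
  50253 = 3*15225 + 4578
  15225 = 3*4578 + 1491
  4578 = 3*1491 + 105
  1491 = 14*105 + 21
  105 = 5*21
so gcd(165984, 50253) = 21.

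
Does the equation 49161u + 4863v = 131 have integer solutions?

no

gcd(49161, 4863) = 3  (49161 = 10·4863 + 531, 4863 = 9·531 + 84, 531 = 6·84 + 27, 84 = 3·27 + 3, 27 = 9·3).
3 does not divide 131 (remainder 2), so no integer solutions.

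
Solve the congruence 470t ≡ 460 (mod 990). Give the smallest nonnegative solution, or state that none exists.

gcd(990, 470) = 10  (990 = 2·470 + 50, 470 = 9·50 + 20, 50 = 2·20 + 10, 20 = 2·10).
10 divides 460, so solutions exist.
Back-substituting, 470·(-40) + 990·(19) = 10.
So 470·(-40) ≡ 10 (mod 990); multiply by 46: t ≡ -1840 (mod 99).
Smallest nonnegative: t = -1840 mod 99 = 41.

41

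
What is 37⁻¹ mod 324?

289

gcd(324, 37) = 1.
By Bézout, 37·(-35) + 324·(4) = 1.
So 37·-35 ≡ 1 (mod 324), and -35 mod 324 = 289.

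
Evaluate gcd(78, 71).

gcd(78, 71):
  78 = 1·71 + 7
  71 = 10·7 + 1
  7 = 7·1
so gcd(78, 71) = 1.

1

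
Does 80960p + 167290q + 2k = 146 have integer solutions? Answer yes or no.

gcd(167290, 80960) = 10.
gcd(10, 2) = 2.
2 divides 146, so integer solutions exist.

yes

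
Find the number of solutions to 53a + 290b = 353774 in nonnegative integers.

gcd(290, 53) = 1.
By Bézout, 53·(-93) + 290·(17) = 1.
One solution: (98, 1202).
General: a = 98 + 290t, b = 1202 - 53t.
a ≥ 0 ⇒ t ≥ 0; b ≥ 0 ⇒ t ≤ 22. So t ∈ [0, 22]: 23 solutions.

23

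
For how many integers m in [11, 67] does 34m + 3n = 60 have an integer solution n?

gcd(34, 3):
  34 = 11·3 + 1
  3 = 3·1
so gcd(34, 3) = 1.
Back-substitute for Bézout coefficients:
  1 = 34 - 11·3
  ... = 34·(1) + 3·(-11)
Scale by 60: particular solution (60, -660); reduce m mod 3: (0, 20).
General solution: m = 0 + 3t, n = 20 - 34t for integer t.
11 ≤ 0 + 3t ≤ 67 gives t ∈ [4, 22], which is 19 values.

19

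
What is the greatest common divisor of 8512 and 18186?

14

gcd(18186, 8512):
  18186 = 2·8512 + 1162
  8512 = 7·1162 + 378
  1162 = 3·378 + 28
  378 = 13·28 + 14
  28 = 2·14
so gcd(18186, 8512) = 14.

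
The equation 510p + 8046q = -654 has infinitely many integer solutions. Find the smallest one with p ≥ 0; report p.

614

gcd(8046, 510) = 6.
6 divides -654, so solutions exist.
By Bézout, 510*(142) + 8046*(-9) = 6.
Scale by -654/6 = -109: (p₀, q₀) = (-15478, 981).
General solution: p = -15478 + 1341t, q = 981 - 85t for integer t.
p ≥ 0: smallest is -15478 mod 1341 = 614 (at t = 12), with q = -39.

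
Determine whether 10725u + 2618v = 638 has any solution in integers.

gcd(10725, 2618) = 11  (10725 = 4*2618 + 253, 2618 = 10*253 + 88, 253 = 2*88 + 77, 88 = 1*77 + 11, 77 = 7*11).
11 divides 638, so integer solutions exist.

yes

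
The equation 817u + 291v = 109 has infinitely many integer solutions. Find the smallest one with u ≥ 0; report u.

76

gcd(817, 291):
  817 = 2*291 + 235
  291 = 1*235 + 56
  235 = 4*56 + 11
  56 = 5*11 + 1
  11 = 11*1
so gcd(817, 291) = 1.
1 divides 109, so solutions exist.
Back-substitute for Bézout coefficients:
  1 = 56 - 5*11
  ... = 817*(-26) + 291*(73)
Scale by 109/1 = 109: (u₀, v₀) = (-2834, 7957).
General solution: u = -2834 + 291t, v = 7957 - 817t for integer t.
u ≥ 0: smallest is -2834 mod 291 = 76 (at t = 10), with v = -213.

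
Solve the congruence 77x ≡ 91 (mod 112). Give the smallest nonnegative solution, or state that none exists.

gcd(112, 77) = 7.
7 divides 91, so solutions exist.
By Bézout, 77*(3) + 112*(-2) = 7.
So 77*(3) ≡ 7 (mod 112); multiply by 13: x ≡ 39 (mod 16).
Smallest nonnegative: x = 39 mod 16 = 7.

7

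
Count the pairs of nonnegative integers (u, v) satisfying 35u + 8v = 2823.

10

gcd(35, 8) = 1  (35 = 4*8 + 3, 8 = 2*3 + 2, 3 = 1*2 + 1, 2 = 2*1).
Back-substituting, 35*(3) + 8*(-13) = 1.
Scale by 2823: one solution is (8469, -36699). Reduce u mod 8: (5, 331).
General: u = 5 + 8t, v = 331 - 35t.
u ≥ 0 ⇒ t ≥ 0; v ≥ 0 ⇒ t ≤ 9. So t ∈ [0, 9]: 10 solutions.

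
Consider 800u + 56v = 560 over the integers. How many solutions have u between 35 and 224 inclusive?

28

gcd(800, 56) = 8.
By Bézout, 800·(-3) + 56·(43) = 8.
Particular solution: (0, 10).
General solution: u = 0 + 7t, v = 10 - 100t for integer t.
35 ≤ 0 + 7t ≤ 224 gives t ∈ [5, 32], which is 28 values.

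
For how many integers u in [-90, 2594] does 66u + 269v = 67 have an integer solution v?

10

gcd(269, 66) = 1.
By Bézout, 66×(53) + 269×(-13) = 1.
Particular solution: (54, -13).
General solution: u = 54 + 269t, v = -13 - 66t for integer t.
-90 ≤ 54 + 269t ≤ 2594 gives t ∈ [0, 9], which is 10 values.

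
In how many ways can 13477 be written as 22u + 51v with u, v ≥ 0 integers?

gcd(51, 22) = 1  (51 = 2·22 + 7, 22 = 3·7 + 1, 7 = 7·1).
Back-substituting, 22·(7) + 51·(-3) = 1.
Scale by 13477: one solution is (94339, -40431). Reduce u mod 51: (40, 247).
General: u = 40 + 51t, v = 247 - 22t.
u ≥ 0 ⇒ t ≥ 0; v ≥ 0 ⇒ t ≤ 11. So t ∈ [0, 11]: 12 solutions.

12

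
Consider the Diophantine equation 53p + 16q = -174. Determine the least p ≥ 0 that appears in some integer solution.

gcd(53, 16) = 1.
1 divides -174, so solutions exist.
By Bézout, 53·(-3) + 16·(10) = 1.
Scale by -174/1 = -174: (p₀, q₀) = (522, -1740).
General solution: p = 522 + 16t, q = -1740 - 53t for integer t.
p ≥ 0: smallest is 522 mod 16 = 10 (at t = -32), with q = -44.

10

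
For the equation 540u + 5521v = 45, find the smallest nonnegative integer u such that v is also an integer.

gcd(5521, 540):
  5521 = 10·540 + 121
  540 = 4·121 + 56
  121 = 2·56 + 9
  56 = 6·9 + 2
  9 = 4·2 + 1
  2 = 2·1
so gcd(5521, 540) = 1.
1 divides 45, so solutions exist.
Back-substitute for Bézout coefficients:
  1 = 9 - 4·2
  ... = 540·(-2464) + 5521·(241)
Scale by 45/1 = 45: (u₀, v₀) = (-110880, 10845).
General solution: u = -110880 + 5521t, v = 10845 - 540t for integer t.
u ≥ 0: smallest is -110880 mod 5521 = 5061 (at t = 21), with v = -495.

5061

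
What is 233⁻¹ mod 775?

622

gcd(775, 233) = 1  (775 = 3×233 + 76, 233 = 3×76 + 5, 76 = 15×5 + 1, 5 = 5×1).
Back-substituting, 233×(-153) + 775×(46) = 1.
So 233×-153 ≡ 1 (mod 775), and -153 mod 775 = 622.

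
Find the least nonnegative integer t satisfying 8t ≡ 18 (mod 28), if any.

gcd(28, 8) = 4.
4 does not divide 18, so the congruence has no solution.

no solution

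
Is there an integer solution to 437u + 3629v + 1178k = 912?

yes

gcd(3629, 437) = 19  (3629 = 8*437 + 133, 437 = 3*133 + 38, 133 = 3*38 + 19, 38 = 2*19).
gcd(19, 1178) = 19.
19 divides 912, so integer solutions exist.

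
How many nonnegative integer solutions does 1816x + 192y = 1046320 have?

gcd(1816, 192) = 8.
By Bézout, 1816×(11) + 192×(-104) = 8.
One solution: (10, 5355).
General: x = 10 + 24t, y = 5355 - 227t.
x ≥ 0 ⇒ t ≥ 0; y ≥ 0 ⇒ t ≤ 23. So t ∈ [0, 23]: 24 solutions.

24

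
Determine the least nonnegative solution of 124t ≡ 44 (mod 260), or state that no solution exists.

gcd(260, 124) = 4  (260 = 2×124 + 12, 124 = 10×12 + 4, 12 = 3×4).
4 divides 44, so solutions exist.
Back-substituting, 124×(21) + 260×(-10) = 4.
So 124×(21) ≡ 4 (mod 260); multiply by 11: t ≡ 231 (mod 65).
Smallest nonnegative: t = 231 mod 65 = 36.

36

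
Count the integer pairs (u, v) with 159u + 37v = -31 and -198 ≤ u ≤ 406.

gcd(159, 37) = 1.
By Bézout, 159·(-10) + 37·(43) = 1.
Particular solution: (14, -61).
General solution: u = 14 + 37t, v = -61 - 159t for integer t.
-198 ≤ 14 + 37t ≤ 406 gives t ∈ [-5, 10], which is 16 values.

16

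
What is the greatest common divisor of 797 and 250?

gcd(797, 250):
  797 = 3×250 + 47
  250 = 5×47 + 15
  47 = 3×15 + 2
  15 = 7×2 + 1
  2 = 2×1
so gcd(797, 250) = 1.

1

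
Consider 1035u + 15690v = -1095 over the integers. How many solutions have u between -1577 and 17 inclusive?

2

gcd(15690, 1035):
  15690 = 15*1035 + 165
  1035 = 6*165 + 45
  165 = 3*45 + 30
  45 = 1*30 + 15
  30 = 2*15
so gcd(15690, 1035) = 15.
Back-substitute for Bézout coefficients:
  15 = 45 - 1*30
  ... = 1035*(379) + 15690*(-25)
Scale by -73: particular solution (-27667, 1825); reduce u mod 1046: (575, -38).
General solution: u = 575 + 1046t, v = -38 - 69t for integer t.
-1577 ≤ 575 + 1046t ≤ 17 gives t ∈ [-2, -1], which is 2 values.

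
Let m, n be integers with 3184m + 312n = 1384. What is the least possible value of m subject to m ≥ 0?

gcd(3184, 312) = 8  (3184 = 10·312 + 64, 312 = 4·64 + 56, 64 = 1·56 + 8, 56 = 7·8).
8 divides 1384, so solutions exist.
Back-substituting, 3184·(5) + 312·(-51) = 8.
Scale by 1384/8 = 173: (m₀, n₀) = (865, -8823).
General solution: m = 865 + 39t, n = -8823 - 398t for integer t.
m ≥ 0: smallest is 865 mod 39 = 7 (at t = -22), with n = -67.

7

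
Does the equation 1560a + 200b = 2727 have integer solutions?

gcd(1560, 200) = 40  (1560 = 7*200 + 160, 200 = 1*160 + 40, 160 = 4*40).
40 does not divide 2727 (remainder 7), so no integer solutions.

no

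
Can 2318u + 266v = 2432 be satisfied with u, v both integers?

yes

gcd(2318, 266) = 38.
38 divides 2432, so integer solutions exist.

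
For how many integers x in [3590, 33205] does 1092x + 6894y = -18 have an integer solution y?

gcd(6894, 1092) = 6  (6894 = 6*1092 + 342, 1092 = 3*342 + 66, 342 = 5*66 + 12, 66 = 5*12 + 6, 12 = 2*6).
Back-substituting, 1092*(524) + 6894*(-83) = 6.
Scale by -3: particular solution (-1572, 249); reduce x mod 1149: (726, -115).
General solution: x = 726 + 1149t, y = -115 - 182t for integer t.
3590 ≤ 726 + 1149t ≤ 33205 gives t ∈ [3, 28], which is 26 values.

26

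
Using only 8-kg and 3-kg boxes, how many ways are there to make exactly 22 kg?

1

Need nonnegative integers with 8j + 3k = 22.
gcd(8, 3) = 1, and 8·(-1) + 3·(3) = 1.
So (j₀, k₀) = (-22, 66); general j = -22 + 3t, k = 66 - 8t.
j ≥ 0 ⇒ t ≥ 8; k ≥ 0 ⇒ t ≤ 8. That's 1 value of t.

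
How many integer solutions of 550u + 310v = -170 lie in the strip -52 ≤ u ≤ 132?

gcd(550, 310) = 10  (550 = 1×310 + 240, 310 = 1×240 + 70, 240 = 3×70 + 30, 70 = 2×30 + 10, 30 = 3×10).
Back-substituting, 550×(-9) + 310×(16) = 10.
Scale by -17: particular solution (153, -272); reduce u mod 31: (29, -52).
General solution: u = 29 + 31t, v = -52 - 55t for integer t.
-52 ≤ 29 + 31t ≤ 132 gives t ∈ [-2, 3], which is 6 values.

6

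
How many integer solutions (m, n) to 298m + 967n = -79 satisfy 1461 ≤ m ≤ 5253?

4

gcd(967, 298):
  967 = 3*298 + 73
  298 = 4*73 + 6
  73 = 12*6 + 1
  6 = 6*1
so gcd(967, 298) = 1.
Back-substitute for Bézout coefficients:
  1 = 73 - 12*6
  ... = 298*(-159) + 967*(49)
Scale by -79: particular solution (12561, -3871); reduce m mod 967: (957, -295).
General solution: m = 957 + 967t, n = -295 - 298t for integer t.
1461 ≤ 957 + 967t ≤ 5253 gives t ∈ [1, 4], which is 4 values.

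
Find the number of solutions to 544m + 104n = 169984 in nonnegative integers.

gcd(544, 104) = 8.
By Bézout, 544*(-4) + 104*(21) = 8.
One solution: (2, 1624).
General: m = 2 + 13t, n = 1624 - 68t.
m ≥ 0 ⇒ t ≥ 0; n ≥ 0 ⇒ t ≤ 23. So t ∈ [0, 23]: 24 solutions.

24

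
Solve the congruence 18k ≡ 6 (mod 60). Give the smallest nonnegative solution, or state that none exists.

7

gcd(60, 18) = 6  (60 = 3×18 + 6, 18 = 3×6).
6 divides 6, so solutions exist.
Back-substituting, 18×(-3) + 60×(1) = 6.
So 18×(-3) ≡ 6 (mod 60); multiply by 1: k ≡ -3 (mod 10).
Smallest nonnegative: k = -3 mod 10 = 7.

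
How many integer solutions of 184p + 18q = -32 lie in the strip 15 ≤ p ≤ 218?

23

gcd(184, 18) = 2.
By Bézout, 184×(-4) + 18×(41) = 2.
Particular solution: (1, -12).
General solution: p = 1 + 9t, q = -12 - 92t for integer t.
15 ≤ 1 + 9t ≤ 218 gives t ∈ [2, 24], which is 23 values.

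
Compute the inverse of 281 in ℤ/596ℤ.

333

gcd(596, 281):
  596 = 2·281 + 34
  281 = 8·34 + 9
  34 = 3·9 + 7
  9 = 1·7 + 2
  7 = 3·2 + 1
  2 = 2·1
so gcd(596, 281) = 1.
Back-substitute for Bézout coefficients:
  1 = 7 - 3·2
  ... = 281·(-263) + 596·(124)
So 281·-263 ≡ 1 (mod 596), and -263 mod 596 = 333.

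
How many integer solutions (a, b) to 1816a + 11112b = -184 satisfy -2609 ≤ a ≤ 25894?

gcd(11112, 1816):
  11112 = 6·1816 + 216
  1816 = 8·216 + 88
  216 = 2·88 + 40
  88 = 2·40 + 8
  40 = 5·8
so gcd(11112, 1816) = 8.
Back-substitute for Bézout coefficients:
  8 = 88 - 2·40
  ... = 1816·(257) + 11112·(-42)
Scale by -23: particular solution (-5911, 966); reduce a mod 1389: (1034, -169).
General solution: a = 1034 + 1389t, b = -169 - 227t for integer t.
-2609 ≤ 1034 + 1389t ≤ 25894 gives t ∈ [-2, 17], which is 20 values.

20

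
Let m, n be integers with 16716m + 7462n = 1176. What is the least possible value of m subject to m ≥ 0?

517

gcd(16716, 7462) = 14.
14 divides 1176, so solutions exist.
By Bézout, 16716·(-254) + 7462·(569) = 14.
Scale by 1176/14 = 84: (m₀, n₀) = (-21336, 47796).
General solution: m = -21336 + 533t, n = 47796 - 1194t for integer t.
m ≥ 0: smallest is -21336 mod 533 = 517 (at t = 41), with n = -1158.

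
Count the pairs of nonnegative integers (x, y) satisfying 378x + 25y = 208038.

22

gcd(378, 25) = 1.
By Bézout, 378·(-8) + 25·(121) = 1.
One solution: (21, 8004).
General: x = 21 + 25t, y = 8004 - 378t.
x ≥ 0 ⇒ t ≥ 0; y ≥ 0 ⇒ t ≤ 21. So t ∈ [0, 21]: 22 solutions.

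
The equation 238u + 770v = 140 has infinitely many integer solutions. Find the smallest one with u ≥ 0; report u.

gcd(770, 238) = 14.
14 divides 140, so solutions exist.
By Bézout, 238×(13) + 770×(-4) = 14.
Scale by 140/14 = 10: (u₀, v₀) = (130, -40).
General solution: u = 130 + 55t, v = -40 - 17t for integer t.
u ≥ 0: smallest is 130 mod 55 = 20 (at t = -2), with v = -6.

20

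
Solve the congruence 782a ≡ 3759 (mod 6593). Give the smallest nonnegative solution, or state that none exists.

gcd(6593, 782) = 1  (6593 = 8*782 + 337, 782 = 2*337 + 108, 337 = 3*108 + 13, 108 = 8*13 + 4, 13 = 3*4 + 1, 4 = 4*1).
1 divides 3759, so solutions exist.
Back-substituting, 782*(-1526) + 6593*(181) = 1.
So 782*(-1526) ≡ 1 (mod 6593); multiply by 3759: a ≡ -5736234 (mod 6593).
Smallest nonnegative: a = -5736234 mod 6593 = 6269.

6269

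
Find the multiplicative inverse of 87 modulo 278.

gcd(278, 87) = 1  (278 = 3×87 + 17, 87 = 5×17 + 2, 17 = 8×2 + 1, 2 = 2×1).
Back-substituting, 87×(-131) + 278×(41) = 1.
So 87×-131 ≡ 1 (mod 278), and -131 mod 278 = 147.

147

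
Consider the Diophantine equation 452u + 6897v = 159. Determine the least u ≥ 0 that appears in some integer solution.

687

gcd(6897, 452) = 1  (6897 = 15·452 + 117, 452 = 3·117 + 101, 117 = 1·101 + 16, 101 = 6·16 + 5, 16 = 3·5 + 1, 5 = 5·1).
1 divides 159, so solutions exist.
Back-substituting, 452·(-1297) + 6897·(85) = 1.
Scale by 159/1 = 159: (u₀, v₀) = (-206223, 13515).
General solution: u = -206223 + 6897t, v = 13515 - 452t for integer t.
u ≥ 0: smallest is -206223 mod 6897 = 687 (at t = 30), with v = -45.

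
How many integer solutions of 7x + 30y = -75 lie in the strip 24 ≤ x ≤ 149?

gcd(30, 7) = 1.
By Bézout, 7*(13) + 30*(-3) = 1.
Particular solution: (15, -6).
General solution: x = 15 + 30t, y = -6 - 7t for integer t.
24 ≤ 15 + 30t ≤ 149 gives t ∈ [1, 4], which is 4 values.

4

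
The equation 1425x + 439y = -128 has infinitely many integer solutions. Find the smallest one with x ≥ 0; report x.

gcd(1425, 439):
  1425 = 3·439 + 108
  439 = 4·108 + 7
  108 = 15·7 + 3
  7 = 2·3 + 1
  3 = 3·1
so gcd(1425, 439) = 1.
1 divides -128, so solutions exist.
Back-substitute for Bézout coefficients:
  1 = 7 - 2·3
  ... = 1425·(-126) + 439·(409)
Scale by -128/1 = -128: (x₀, y₀) = (16128, -52352).
General solution: x = 16128 + 439t, y = -52352 - 1425t for integer t.
x ≥ 0: smallest is 16128 mod 439 = 324 (at t = -36), with y = -1052.

324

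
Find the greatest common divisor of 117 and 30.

3

gcd(117, 30):
  117 = 3×30 + 27
  30 = 1×27 + 3
  27 = 9×3
so gcd(117, 30) = 3.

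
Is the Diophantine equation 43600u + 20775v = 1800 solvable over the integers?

yes

gcd(43600, 20775):
  43600 = 2×20775 + 2050
  20775 = 10×2050 + 275
  2050 = 7×275 + 125
  275 = 2×125 + 25
  125 = 5×25
so gcd(43600, 20775) = 25.
25 divides 1800, so integer solutions exist.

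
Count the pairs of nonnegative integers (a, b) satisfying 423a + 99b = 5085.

gcd(423, 99) = 9  (423 = 4·99 + 27, 99 = 3·27 + 18, 27 = 1·18 + 9, 18 = 2·9).
Back-substituting, 423·(4) + 99·(-17) = 9.
Scale by 565: one solution is (2260, -9605). Reduce a mod 11: (5, 30).
General: a = 5 + 11t, b = 30 - 47t.
a ≥ 0 ⇒ t ≥ 0; b ≥ 0 ⇒ t ≤ 0. So t ∈ [0, 0]: 1 solution.

1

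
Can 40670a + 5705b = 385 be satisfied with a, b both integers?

gcd(40670, 5705) = 35  (40670 = 7×5705 + 735, 5705 = 7×735 + 560, 735 = 1×560 + 175, 560 = 3×175 + 35, 175 = 5×35).
35 divides 385, so integer solutions exist.

yes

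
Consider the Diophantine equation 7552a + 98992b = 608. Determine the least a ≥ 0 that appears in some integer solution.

6056

gcd(98992, 7552) = 16  (98992 = 13*7552 + 816, 7552 = 9*816 + 208, 816 = 3*208 + 192, 208 = 1*192 + 16, 192 = 12*16).
16 divides 608, so solutions exist.
Back-substituting, 7552*(485) + 98992*(-37) = 16.
Scale by 608/16 = 38: (a₀, b₀) = (18430, -1406).
General solution: a = 18430 + 6187t, b = -1406 - 472t for integer t.
a ≥ 0: smallest is 18430 mod 6187 = 6056 (at t = -2), with b = -462.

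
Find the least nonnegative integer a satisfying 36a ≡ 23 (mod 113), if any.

54

gcd(113, 36) = 1.
1 divides 23, so solutions exist.
By Bézout, 36·(22) + 113·(-7) = 1.
So 36·(22) ≡ 1 (mod 113); multiply by 23: a ≡ 506 (mod 113).
Smallest nonnegative: a = 506 mod 113 = 54.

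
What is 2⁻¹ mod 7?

4

gcd(7, 2):
  7 = 3·2 + 1
  2 = 2·1
so gcd(7, 2) = 1.
Back-substitute for Bézout coefficients:
  1 = 7 - 3·2
  ... = 2·(-3) + 7·(1)
So 2·-3 ≡ 1 (mod 7), and -3 mod 7 = 4.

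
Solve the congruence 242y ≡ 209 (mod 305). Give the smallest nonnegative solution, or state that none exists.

gcd(305, 242) = 1  (305 = 1*242 + 63, 242 = 3*63 + 53, 63 = 1*53 + 10, 53 = 5*10 + 3, 10 = 3*3 + 1, 3 = 3*1).
1 divides 209, so solutions exist.
Back-substituting, 242*(-92) + 305*(73) = 1.
So 242*(-92) ≡ 1 (mod 305); multiply by 209: y ≡ -19228 (mod 305).
Smallest nonnegative: y = -19228 mod 305 = 292.

292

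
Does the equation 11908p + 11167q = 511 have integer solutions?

gcd(11908, 11167) = 13  (11908 = 1*11167 + 741, 11167 = 15*741 + 52, 741 = 14*52 + 13, 52 = 4*13).
13 does not divide 511 (remainder 4), so no integer solutions.

no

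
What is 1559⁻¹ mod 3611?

gcd(3611, 1559) = 1  (3611 = 2*1559 + 493, 1559 = 3*493 + 80, 493 = 6*80 + 13, 80 = 6*13 + 2, 13 = 6*2 + 1, 2 = 2*1).
Back-substituting, 1559*(-1670) + 3611*(721) = 1.
So 1559*-1670 ≡ 1 (mod 3611), and -1670 mod 3611 = 1941.

1941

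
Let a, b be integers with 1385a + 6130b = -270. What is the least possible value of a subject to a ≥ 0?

646

gcd(6130, 1385):
  6130 = 4*1385 + 590
  1385 = 2*590 + 205
  590 = 2*205 + 180
  205 = 1*180 + 25
  180 = 7*25 + 5
  25 = 5*5
so gcd(6130, 1385) = 5.
5 divides -270, so solutions exist.
Back-substitute for Bézout coefficients:
  5 = 180 - 7*25
  ... = 1385*(-239) + 6130*(54)
Scale by -270/5 = -54: (a₀, b₀) = (12906, -2916).
General solution: a = 12906 + 1226t, b = -2916 - 277t for integer t.
a ≥ 0: smallest is 12906 mod 1226 = 646 (at t = -10), with b = -146.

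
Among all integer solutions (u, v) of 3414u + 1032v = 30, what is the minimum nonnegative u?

gcd(3414, 1032):
  3414 = 3*1032 + 318
  1032 = 3*318 + 78
  318 = 4*78 + 6
  78 = 13*6
so gcd(3414, 1032) = 6.
6 divides 30, so solutions exist.
Back-substitute for Bézout coefficients:
  6 = 318 - 4*78
  ... = 3414*(13) + 1032*(-43)
Scale by 30/6 = 5: (u₀, v₀) = (65, -215).
General solution: u = 65 + 172t, v = -215 - 569t for integer t.
u ≥ 0: smallest is 65 mod 172 = 65 (at t = 0), with v = -215.

65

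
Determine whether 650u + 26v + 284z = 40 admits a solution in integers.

gcd(650, 26):
  650 = 25×26
so gcd(650, 26) = 26.
gcd(26, 284) = 2.
2 divides 40, so integer solutions exist.

yes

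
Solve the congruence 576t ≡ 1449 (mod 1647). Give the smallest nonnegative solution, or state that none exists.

74

gcd(1647, 576):
  1647 = 2×576 + 495
  576 = 1×495 + 81
  495 = 6×81 + 9
  81 = 9×9
so gcd(1647, 576) = 9.
9 divides 1449, so solutions exist.
Back-substitute for Bézout coefficients:
  9 = 495 - 6×81
  ... = 576×(-20) + 1647×(7)
So 576×(-20) ≡ 9 (mod 1647); multiply by 161: t ≡ -3220 (mod 183).
Smallest nonnegative: t = -3220 mod 183 = 74.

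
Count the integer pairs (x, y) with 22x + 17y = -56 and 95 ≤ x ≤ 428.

gcd(22, 17) = 1  (22 = 1*17 + 5, 17 = 3*5 + 2, 5 = 2*2 + 1, 2 = 2*1).
Back-substituting, 22*(7) + 17*(-9) = 1.
Scale by -56: particular solution (-392, 504); reduce x mod 17: (16, -24).
General solution: x = 16 + 17t, y = -24 - 22t for integer t.
95 ≤ 16 + 17t ≤ 428 gives t ∈ [5, 24], which is 20 values.

20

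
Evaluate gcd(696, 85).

gcd(696, 85) = 1  (696 = 8*85 + 16, 85 = 5*16 + 5, 16 = 3*5 + 1, 5 = 5*1).

1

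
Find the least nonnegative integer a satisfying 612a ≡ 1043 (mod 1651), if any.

gcd(1651, 612):
  1651 = 2×612 + 427
  612 = 1×427 + 185
  427 = 2×185 + 57
  185 = 3×57 + 14
  57 = 4×14 + 1
  14 = 14×1
so gcd(1651, 612) = 1.
1 divides 1043, so solutions exist.
Back-substitute for Bézout coefficients:
  1 = 57 - 4×14
  ... = 612×(-116) + 1651×(43)
So 612×(-116) ≡ 1 (mod 1651); multiply by 1043: a ≡ -120988 (mod 1651).
Smallest nonnegative: a = -120988 mod 1651 = 1186.

1186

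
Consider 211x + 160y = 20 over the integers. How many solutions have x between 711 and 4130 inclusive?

21

gcd(211, 160):
  211 = 1*160 + 51
  160 = 3*51 + 7
  51 = 7*7 + 2
  7 = 3*2 + 1
  2 = 2*1
so gcd(211, 160) = 1.
Back-substitute for Bézout coefficients:
  1 = 7 - 3*2
  ... = 211*(-69) + 160*(91)
Scale by 20: particular solution (-1380, 1820); reduce x mod 160: (60, -79).
General solution: x = 60 + 160t, y = -79 - 211t for integer t.
711 ≤ 60 + 160t ≤ 4130 gives t ∈ [5, 25], which is 21 values.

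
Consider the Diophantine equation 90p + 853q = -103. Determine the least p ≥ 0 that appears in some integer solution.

gcd(853, 90) = 1.
1 divides -103, so solutions exist.
By Bézout, 90·(218) + 853·(-23) = 1.
Scale by -103/1 = -103: (p₀, q₀) = (-22454, 2369).
General solution: p = -22454 + 853t, q = 2369 - 90t for integer t.
p ≥ 0: smallest is -22454 mod 853 = 577 (at t = 27), with q = -61.

577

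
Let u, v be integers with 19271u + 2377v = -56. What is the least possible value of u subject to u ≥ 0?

354

gcd(19271, 2377) = 1.
1 divides -56, so solutions exist.
By Bézout, 19271·(-261) + 2377·(2116) = 1.
Scale by -56/1 = -56: (u₀, v₀) = (14616, -118496).
General solution: u = 14616 + 2377t, v = -118496 - 19271t for integer t.
u ≥ 0: smallest is 14616 mod 2377 = 354 (at t = -6), with v = -2870.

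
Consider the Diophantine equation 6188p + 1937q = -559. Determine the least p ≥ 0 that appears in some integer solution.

91

gcd(6188, 1937):
  6188 = 3*1937 + 377
  1937 = 5*377 + 52
  377 = 7*52 + 13
  52 = 4*13
so gcd(6188, 1937) = 13.
13 divides -559, so solutions exist.
Back-substitute for Bézout coefficients:
  13 = 377 - 7*52
  ... = 6188*(36) + 1937*(-115)
Scale by -559/13 = -43: (p₀, q₀) = (-1548, 4945).
General solution: p = -1548 + 149t, q = 4945 - 476t for integer t.
p ≥ 0: smallest is -1548 mod 149 = 91 (at t = 11), with q = -291.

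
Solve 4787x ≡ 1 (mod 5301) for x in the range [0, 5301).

4445

gcd(5301, 4787) = 1  (5301 = 1×4787 + 514, 4787 = 9×514 + 161, 514 = 3×161 + 31, 161 = 5×31 + 6, 31 = 5×6 + 1, 6 = 6×1).
Back-substituting, 4787×(-856) + 5301×(773) = 1.
So 4787×-856 ≡ 1 (mod 5301), and -856 mod 5301 = 4445.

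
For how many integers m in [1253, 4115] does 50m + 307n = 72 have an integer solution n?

10

gcd(307, 50):
  307 = 6*50 + 7
  50 = 7*7 + 1
  7 = 7*1
so gcd(307, 50) = 1.
Back-substitute for Bézout coefficients:
  1 = 50 - 7*7
  ... = 50*(43) + 307*(-7)
Scale by 72: particular solution (3096, -504); reduce m mod 307: (26, -4).
General solution: m = 26 + 307t, n = -4 - 50t for integer t.
1253 ≤ 26 + 307t ≤ 4115 gives t ∈ [4, 13], which is 10 values.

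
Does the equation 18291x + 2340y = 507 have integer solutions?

yes

gcd(18291, 2340) = 39  (18291 = 7·2340 + 1911, 2340 = 1·1911 + 429, 1911 = 4·429 + 195, 429 = 2·195 + 39, 195 = 5·39).
39 divides 507, so integer solutions exist.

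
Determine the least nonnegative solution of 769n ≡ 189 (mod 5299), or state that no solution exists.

gcd(5299, 769) = 1  (5299 = 6·769 + 685, 769 = 1·685 + 84, 685 = 8·84 + 13, 84 = 6·13 + 6, 13 = 2·6 + 1, 6 = 6·1).
1 divides 189, so solutions exist.
Back-substituting, 769·(-820) + 5299·(119) = 1.
So 769·(-820) ≡ 1 (mod 5299); multiply by 189: n ≡ -154980 (mod 5299).
Smallest nonnegative: n = -154980 mod 5299 = 3990.

3990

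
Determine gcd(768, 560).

16

gcd(768, 560) = 16  (768 = 1*560 + 208, 560 = 2*208 + 144, 208 = 1*144 + 64, 144 = 2*64 + 16, 64 = 4*16).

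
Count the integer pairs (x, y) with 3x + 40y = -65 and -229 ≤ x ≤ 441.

gcd(40, 3) = 1.
By Bézout, 3*(-13) + 40*(1) = 1.
Particular solution: (5, -2).
General solution: x = 5 + 40t, y = -2 - 3t for integer t.
-229 ≤ 5 + 40t ≤ 441 gives t ∈ [-5, 10], which is 16 values.

16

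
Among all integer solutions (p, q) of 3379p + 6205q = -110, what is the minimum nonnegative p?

gcd(6205, 3379):
  6205 = 1×3379 + 2826
  3379 = 1×2826 + 553
  2826 = 5×553 + 61
  553 = 9×61 + 4
  61 = 15×4 + 1
  4 = 4×1
so gcd(6205, 3379) = 1.
1 divides -110, so solutions exist.
Back-substitute for Bézout coefficients:
  1 = 61 - 15×4
  ... = 3379×(-1526) + 6205×(831)
Scale by -110/1 = -110: (p₀, q₀) = (167860, -91410).
General solution: p = 167860 + 6205t, q = -91410 - 3379t for integer t.
p ≥ 0: smallest is 167860 mod 6205 = 325 (at t = -27), with q = -177.

325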